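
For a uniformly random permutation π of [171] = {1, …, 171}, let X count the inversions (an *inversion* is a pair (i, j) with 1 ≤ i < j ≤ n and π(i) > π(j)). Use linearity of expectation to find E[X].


Write X = Σ X_I over the C(171, 2) = 14535 pairs i < j, with X_I the indicator of one inversion.
There are 14535 indicators.
For each fixed pair i < j, the values π(i) and π(j) are two distinct elements of {1, …, 171} in uniformly random order; by symmetry P[π(i) > π(j)] = 1/2.
By linearity: E[X] = 14535 · (1/2) = C(171, 2) · (1/2) = 14535/2 = 14535/2 ≈ 7267.5000.

E[X] = 14535/2 = 7267.5000.


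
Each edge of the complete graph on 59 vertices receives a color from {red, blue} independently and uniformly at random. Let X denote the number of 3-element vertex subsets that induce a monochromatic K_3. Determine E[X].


Let X = Σ_S X_S over the C(59, 3) = 32509 subsets S of size 3, where X_S = 1 if the K_3 on S is monochromatic.
For a fixed S, the K_3 on S has C(3, 2) = 3 edges. P[all 3 edges red] = (1/2)^3, and likewise for blue, so P[monochromatic] = 2·(1/2)^3 = 2^{1 − 3} = 1/4.
By linearity: E[X] = C(59, 3) · 2^{1 − 3} = 32509 · 1/4 = 32509/4.
Numerically: E[X] ≈ 8127.250000.

E[X] = C(59,3)·2^(1−C(3,2)) = 32509/4 ≈ 8127.250000.


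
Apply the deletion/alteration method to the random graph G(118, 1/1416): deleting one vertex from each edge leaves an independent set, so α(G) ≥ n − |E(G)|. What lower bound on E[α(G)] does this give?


E[|E(G)|] = C(118, 2)·p = 6903 · (1/1416) = 39/8.
E[α(G)] ≥ n − E[|E(G)|] = 118 − 39/8 = 905/8.
Numerically: ≈ 113.125.
(This is only a lower bound; the true E[α(G)] may be larger.)

E[α(G)] ≥ 905/8 ≈ 113.125.


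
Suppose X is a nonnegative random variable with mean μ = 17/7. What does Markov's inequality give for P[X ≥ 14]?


μ = E[X] = 17/7, a = 14.
Markov: P[X ≥ 14] ≤ μ/a = (17/7)/14 = 17/98.
Numerically: ≈ 0.173.
(Since a = 14 > μ = 2.429, the bound 17/98 is < 1 and informative.)

P[X ≥ 14] ≤ 17/98 ≈ 0.173.


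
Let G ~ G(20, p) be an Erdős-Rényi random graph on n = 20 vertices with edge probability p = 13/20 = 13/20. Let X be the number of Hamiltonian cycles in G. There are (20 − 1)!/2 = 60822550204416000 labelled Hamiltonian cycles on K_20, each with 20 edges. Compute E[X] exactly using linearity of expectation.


K_20 has (20 − 1)!/2 = 60822550204416000 labelled Hamiltonian cycles.
For each such Hamiltonian cycle H, let X_H = 1 if all 20 edges of H are present in G. Then P[X_H = 1] = p^{20} = (13/20)^{20} = 19004963774880799438801/104857600000000000000000000.
By linearity: E[X] = Σ_H E[X_H] = 60822550204416000 · p^{20} = 60822550204416000 · 19004963774880799438801/104857600000000000000000000 = 282209561360057334695429506990221/25600000000000000000.
Numerically: E[X] ≈ 1.102e+13.

E[X] = 60822550204416000 · (13/20)^{20} = 282209561360057334695429506990221/25600000000000000000 ≈ 1.102e+13.


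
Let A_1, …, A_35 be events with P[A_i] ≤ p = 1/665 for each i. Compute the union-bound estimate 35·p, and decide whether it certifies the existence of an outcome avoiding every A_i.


Union bound: P[∪_{i=1}^{35} A_i] ≤ Σ_i P[A_i] ≤ 35·p = 35·(1/665) = 1/19.
Numerically: 1/19 ≈ 0.052632.
Is 1/19 < 1? YES.
Since P[∪ A_i] ≤ 1/19 < 1, the complement has P[∩ A_i^c] ≥ 1 − 1/19 = 18/19 > 0, so some outcome avoids every A_i.

35·p = 1/19 ≈ 0.052632; existence CERTIFIED by the union bound.


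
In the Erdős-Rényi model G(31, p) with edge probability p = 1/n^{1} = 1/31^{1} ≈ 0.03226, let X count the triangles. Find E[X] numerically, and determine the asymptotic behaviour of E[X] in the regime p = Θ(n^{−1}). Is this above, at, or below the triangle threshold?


Number of potential triangles: C(31, 3) = 4495.
Each occurs with probability p³ ≈ (0.03226)³ ≈ 3.356718e-05.
By linearity: E[X] = C(31, 3)·p³ ≈ 4495 · 3.356718e-05 ≈ 0.1509.
Here α = 1, so p = 1/n is exactly at the triangle threshold p ~ 1/n. Asymptotically E[X] → c³/6 = 1³/6 = 1/6 ≈ 0.1667, a bounded constant. In this regime the triangle count is asymptotically Poisson(c³/6).

E[X] ≈ 0.1509; in regime p = Θ(1/n^{1}) E[X] stays bounded (at the triangle threshold p ~ 1/n).


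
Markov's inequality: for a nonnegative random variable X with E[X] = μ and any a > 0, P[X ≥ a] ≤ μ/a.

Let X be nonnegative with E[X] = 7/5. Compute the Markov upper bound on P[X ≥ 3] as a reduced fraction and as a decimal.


μ = E[X] = 7/5, a = 3.
Markov: P[X ≥ 3] ≤ μ/a = (7/5)/3 = 7/15.
Numerically: ≈ 0.46667.
(Since a = 3 > μ = 1.40000, the bound 7/15 is < 1 and informative.)

P[X ≥ 3] ≤ 7/15 ≈ 0.46667.


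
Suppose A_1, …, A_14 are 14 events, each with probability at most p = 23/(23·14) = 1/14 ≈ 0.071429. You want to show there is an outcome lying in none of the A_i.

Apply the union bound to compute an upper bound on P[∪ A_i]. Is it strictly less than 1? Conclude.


Union bound: P[∪_{i=1}^{14} A_i] ≤ Σ_i P[A_i] ≤ 14·p = 14·(1/14) = 1.
Numerically: 1 ≈ 1.000000.
Is 1 < 1? NO.
Since the bound 1 is ≥ 1, the union bound is uninformative here; it does NOT by itself certify existence.

14·p = 1 ≈ 1.000000; existence NOT certified by the union bound.


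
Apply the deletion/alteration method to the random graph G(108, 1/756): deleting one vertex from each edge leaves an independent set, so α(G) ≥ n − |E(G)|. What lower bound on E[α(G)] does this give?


E[|E(G)|] = C(108, 2)·p = 5778 · (1/756) = 107/14.
E[α(G)] ≥ n − E[|E(G)|] = 108 − 107/14 = 1405/14.
Numerically: ≈ 100.357.
(This is only a lower bound; the true E[α(G)] may be larger.)

E[α(G)] ≥ 1405/14 ≈ 100.357.


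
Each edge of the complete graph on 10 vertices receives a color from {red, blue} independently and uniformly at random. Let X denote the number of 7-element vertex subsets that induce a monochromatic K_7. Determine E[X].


Let X = Σ_S X_S over the C(10, 7) = 120 subsets S of size 7, where X_S = 1 if the K_7 on S is monochromatic.
For a fixed S, the K_7 on S has C(7, 2) = 21 edges. P[all 21 edges red] = (1/2)^21, and likewise for blue, so P[monochromatic] = 2·(1/2)^21 = 2^{1 − 21} = 1/1048576.
By linearity of expectation: E[X] = C(10, 7) · 2^{1 − 21} = 120 · 1/1048576 = 15/131072.
Numerically: E[X] ≈ 0.0001.

E[X] = C(10,7)·2^(1−C(7,2)) = 15/131072 ≈ 0.0001.


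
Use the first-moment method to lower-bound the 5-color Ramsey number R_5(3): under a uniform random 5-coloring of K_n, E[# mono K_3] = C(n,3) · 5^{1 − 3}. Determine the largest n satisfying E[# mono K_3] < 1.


We need C(n, 3) · 5^{1 − 3} < 1, i.e. C(n, 3) < 5^{3 − 1} = 25.
Check values of n near the boundary:
  n = 3: C(3, 3) = 1; 1 < 25? YES
  n = 4: C(4, 3) = 4; 4 < 25? YES
  n = 5: C(5, 3) = 10; 10 < 25? YES
  n = 6: C(6, 3) = 20; 20 < 25? YES
  n = 7: C(7, 3) = 35; 35 < 25? NO
  n = 8: C(8, 3) = 56; 56 < 25? NO
The largest n with C(n, 3) < 25 is n = 6 (where E[X] = 4/5 ≈ 0.8000000). Hence R_5(3) > 6, i.e. R_5(3) ≥ 7.

Largest n = 6; hence R_5(3) > 6.


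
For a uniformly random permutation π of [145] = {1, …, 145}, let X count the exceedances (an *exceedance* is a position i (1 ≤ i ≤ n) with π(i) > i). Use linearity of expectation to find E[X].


Write X = Σ_{i=1}^{145} X_i, where X_i = 1_{π(i) > i}.
For each fixed i, π(i) is uniform over {1, …, 145} (marginal of a uniform permutation), so P[π(i) > i] = (n − i)/n. Summing: Σ_{i=1}^{145} (n − i)/n = (0 + 1 + … + 144)/145 = 145(145 − 1)/(2·145) = (145 − 1)/2.
Hence E[X] = Σ_{i=1}^{145} (145 − i)/145 = 72 ≈ 72.000.

E[X] = 72 = 72.000.


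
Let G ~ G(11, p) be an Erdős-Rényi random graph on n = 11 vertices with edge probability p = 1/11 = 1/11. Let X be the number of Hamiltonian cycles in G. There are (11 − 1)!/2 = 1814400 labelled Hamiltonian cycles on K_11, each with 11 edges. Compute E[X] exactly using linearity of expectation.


K_11 has (11 − 1)!/2 = 1814400 labelled Hamiltonian cycles.
For each such Hamiltonian cycle H, let X_H = 1 if all 11 edges of H are present in G. Then P[X_H = 1] = p^{11} = (1/11)^{11} = 1/285311670611.
By linearity: E[X] = Σ_H E[X_H] = 1814400 · p^{11} = 1814400 · 1/285311670611 = 1814400/285311670611.
Numerically: E[X] ≈ 6.36e-06.

E[X] = 1814400 · (1/11)^{11} = 1814400/285311670611 ≈ 6.36e-06.


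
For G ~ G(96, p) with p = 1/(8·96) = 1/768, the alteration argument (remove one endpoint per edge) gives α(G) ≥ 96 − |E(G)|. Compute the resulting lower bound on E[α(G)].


E[|E(G)|] = C(96, 2)·p = 4560 · (1/768) = 95/16.
E[α(G)] ≥ n − E[|E(G)|] = 96 − 95/16 = 1441/16.
Numerically: ≈ 90.0625.
(This is only a lower bound; the true E[α(G)] may be larger.)

E[α(G)] ≥ 1441/16 ≈ 90.0625.


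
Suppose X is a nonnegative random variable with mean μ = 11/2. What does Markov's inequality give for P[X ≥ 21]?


μ = E[X] = 11/2, a = 21.
Markov: P[X ≥ 21] ≤ μ/a = (11/2)/21 = 11/42.
Numerically: ≈ 0.262.
(Since a = 21 > μ = 5.500, the bound 11/42 is < 1 and informative.)

P[X ≥ 21] ≤ 11/42 ≈ 0.262.


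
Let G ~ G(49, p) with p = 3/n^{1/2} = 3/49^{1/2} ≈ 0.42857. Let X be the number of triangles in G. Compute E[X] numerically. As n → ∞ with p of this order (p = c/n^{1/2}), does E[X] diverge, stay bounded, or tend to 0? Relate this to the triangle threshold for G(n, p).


Number of potential triangles: C(49, 3) = 18424.
Each occurs with probability p³ ≈ (0.42857)³ ≈ 7.8717201e-02.
By linearity: E[X] = C(49, 3)·p³ ≈ 18424 · 7.8717201e-02 ≈ 1450.28571.
Since α = 1/2 < 1, p = c/n^{1/2} ≫ 1/n is above the triangle threshold p ~ 1/n. Asymptotically E[X] ~ (c³/6)·n^{3(1−α)} = (3³/6)·n^{1.5} → ∞; triangles are abundant w.h.p.

E[X] ≈ 1450.28571; in regime p = Θ(1/n^{1/2}) E[X] diverges (above the triangle threshold p ~ 1/n).


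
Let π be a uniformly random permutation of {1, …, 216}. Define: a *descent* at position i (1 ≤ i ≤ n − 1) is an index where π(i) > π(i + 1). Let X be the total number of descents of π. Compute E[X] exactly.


Write X = Σ X_I over i = 1, …, 215, with X_I the indicator of one descent.
There are 215 indicators.
For each fixed i, the pair (π(i), π(i+1)) is a uniformly random ordered pair of distinct values from {1, …, 216}; by symmetry P[π(i) > π(i+1)] = 1/2.
By linearity: E[X] = 215 · (1/2) = (216 − 1) · (1/2) = 215/2 ≈ 107.5000.

E[X] = 215/2 = 107.5000.


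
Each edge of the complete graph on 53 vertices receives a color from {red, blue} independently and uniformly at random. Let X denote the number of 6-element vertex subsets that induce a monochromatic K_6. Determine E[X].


Let X = Σ_S X_S over the C(53, 6) = 22957480 subsets S of size 6, where X_S = 1 if the K_6 on S is monochromatic.
For a fixed S, the K_6 on S has C(6, 2) = 15 edges. P[all 15 edges red] = (1/2)^15, and likewise for blue, so P[monochromatic] = 2·(1/2)^15 = 2^{1 − 15} = 1/16384.
By linearity of expectation: E[X] = C(53, 6) · 2^{1 − 15} = 22957480 · 1/16384 = 2869685/2048.
Numerically: E[X] ≈ 1401.21338.

E[X] = C(53,6)·2^(1−C(6,2)) = 2869685/2048 ≈ 1401.21338.


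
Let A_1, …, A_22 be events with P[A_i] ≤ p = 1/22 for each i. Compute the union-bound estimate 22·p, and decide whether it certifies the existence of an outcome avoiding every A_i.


Union bound: P[∪_{i=1}^{22} A_i] ≤ Σ_i P[A_i] ≤ 22·p = 22·(1/22) = 1.
Numerically: 1 ≈ 1.000.
Is 1 < 1? NO.
Since the bound 1 is ≥ 1, the union bound is uninformative here; it does NOT by itself certify existence.

22·p = 1 ≈ 1.000; existence NOT certified by the union bound.


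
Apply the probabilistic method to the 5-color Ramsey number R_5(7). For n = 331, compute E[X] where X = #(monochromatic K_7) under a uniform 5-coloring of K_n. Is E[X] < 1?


E[X] = C(331, 7) · 5^{1 − 21} = 81027017349850 · 5^{−20} = 81027017349850/95367431640625.
As a reduced fraction: E[X] = 3241080693994/3814697265625 ≈ 0.8496299.
Is E[X] < 1? YES.
Since E[X] < 1, there exists a 5-coloring of K_{331} with no monochromatic K_7; hence R_5(7) > 331.

E[X] = 3241080693994/3814697265625 ≈ 0.8496299; E[X] < 1, so R_5(7) > 331.


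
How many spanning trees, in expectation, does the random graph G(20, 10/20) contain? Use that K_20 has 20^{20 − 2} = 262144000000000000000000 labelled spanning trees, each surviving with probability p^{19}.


K_20 has 20^{20 − 2} = 262144000000000000000000 labelled spanning trees.
For each such spanning tree H, let X_H = 1 if all 19 edges of H are present in G. Then P[X_H = 1] = p^{19} = (1/2)^{19} = 1/524288.
By linearity of expectation: E[X] = Σ_H E[X_H] = 262144000000000000000000 · p^{19} = 262144000000000000000000 · 1/524288 = 500000000000000000.
Numerically: E[X] ≈ 5e+17.

E[X] = 262144000000000000000000 · (1/2)^{19} = 500000000000000000 ≈ 5e+17.


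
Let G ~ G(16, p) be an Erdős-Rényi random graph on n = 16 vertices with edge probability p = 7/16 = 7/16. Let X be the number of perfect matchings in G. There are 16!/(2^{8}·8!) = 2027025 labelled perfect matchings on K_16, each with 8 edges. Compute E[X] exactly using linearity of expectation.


K_16 has 16!/(2^{8}·8!) = 2027025 labelled perfect matchings.
For each such perfect matching H, let X_H = 1 if all 8 edges of H are present in G. Then P[X_H = 1] = p^{8} = (7/16)^{8} = 5764801/4294967296.
By linearity: E[X] = Σ_H E[X_H] = 2027025 · p^{8} = 2027025 · 5764801/4294967296 = 11685395747025/4294967296.
Numerically: E[X] ≈ 2721.

E[X] = 2027025 · (7/16)^{8} = 11685395747025/4294967296 ≈ 2721.


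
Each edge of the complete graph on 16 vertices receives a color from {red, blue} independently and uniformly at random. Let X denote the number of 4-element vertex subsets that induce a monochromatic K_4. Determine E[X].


Let X = Σ_S X_S over the C(16, 4) = 1820 subsets S of size 4, where X_S = 1 if the K_4 on S is monochromatic.
For a fixed S, the K_4 on S has C(4, 2) = 6 edges. P[all 6 edges red] = (1/2)^6, and likewise for blue, so P[monochromatic] = 2·(1/2)^6 = 2^{1 − 6} = 1/32.
Summing: E[X] = C(16, 4) · 2^{1 − 6} = 1820 · 1/32 = 455/8.
Numerically: E[X] ≈ 56.875000.

E[X] = C(16,4)·2^(1−C(4,2)) = 455/8 ≈ 56.875000.


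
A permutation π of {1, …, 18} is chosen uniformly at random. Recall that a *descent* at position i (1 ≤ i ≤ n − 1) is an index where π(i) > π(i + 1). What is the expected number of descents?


Write X = Σ X_I over i = 1, …, 17, with X_I the indicator of one descent.
There are 17 indicators.
For each fixed i, the pair (π(i), π(i+1)) is a uniformly random ordered pair of distinct values from {1, …, 18}; by symmetry P[π(i) > π(i+1)] = 1/2.
By linearity: E[X] = 17 · (1/2) = (18 − 1) · (1/2) = 17/2 ≈ 8.500.

E[X] = 17/2 = 8.500.


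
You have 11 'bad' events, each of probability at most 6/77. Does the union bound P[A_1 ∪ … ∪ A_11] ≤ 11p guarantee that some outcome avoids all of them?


Union bound: P[∪_{i=1}^{11} A_i] ≤ Σ_i P[A_i] ≤ 11·p = 11·(6/77) = 6/7.
Numerically: 6/7 ≈ 0.8571.
Is 6/7 < 1? YES.
Since P[∪ A_i] ≤ 6/7 < 1, the complement has P[∩ A_i^c] ≥ 1 − 6/7 = 1/7 > 0, so some outcome avoids every A_i.

11·p = 6/7 ≈ 0.8571; existence CERTIFIED by the union bound.


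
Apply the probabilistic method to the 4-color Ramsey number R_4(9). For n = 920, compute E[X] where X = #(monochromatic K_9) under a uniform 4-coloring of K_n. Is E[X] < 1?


E[X] = C(920, 9) · 4^{1 − 36} = 1251067384312182251760 · 4^{−35} = 1251067384312182251760/1180591620717411303424.
As a reduced fraction: E[X] = 78191711519511390735/73786976294838206464 ≈ 1.060.
Is E[X] < 1? NO.
Since E[X] ≥ 1, the first-moment bound is inconclusive at n = 920; it does NOT by itself certify R_4(9) > 920.

E[X] = 78191711519511390735/73786976294838206464 ≈ 1.060; E[X] ≥ 1; first-moment method inconclusive here.


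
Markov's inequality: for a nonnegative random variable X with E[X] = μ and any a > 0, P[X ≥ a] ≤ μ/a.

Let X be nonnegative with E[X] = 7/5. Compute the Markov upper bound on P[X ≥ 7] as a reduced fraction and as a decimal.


μ = E[X] = 7/5, a = 7.
Markov: P[X ≥ 7] ≤ μ/a = (7/5)/7 = 1/5.
Numerically: ≈ 0.200.
(Since a = 7 > μ = 1.400, the bound 1/5 is < 1 and informative.)

P[X ≥ 7] ≤ 1/5 ≈ 0.200.


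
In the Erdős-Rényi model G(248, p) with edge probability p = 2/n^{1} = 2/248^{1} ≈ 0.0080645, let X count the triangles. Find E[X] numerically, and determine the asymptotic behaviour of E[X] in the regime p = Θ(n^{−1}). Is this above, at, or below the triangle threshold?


Number of potential triangles: C(248, 3) = 2511496.
Each occurs with probability p³ ≈ (0.0080645)³ ≈ 5.2448726e-07.
By linearity: E[X] = C(248, 3)·p³ ≈ 2511496 · 5.2448726e-07 ≈ 1.31725.
Here α = 1, so p = 2/n is exactly at the triangle threshold p ~ 1/n. Asymptotically E[X] → c³/6 = 2³/6 = 4/3 ≈ 1.33333, a bounded constant. In this regime the triangle count is asymptotically Poisson(c³/6).

E[X] ≈ 1.31725; in regime p = Θ(1/n^{1}) E[X] stays bounded (at the triangle threshold p ~ 1/n).


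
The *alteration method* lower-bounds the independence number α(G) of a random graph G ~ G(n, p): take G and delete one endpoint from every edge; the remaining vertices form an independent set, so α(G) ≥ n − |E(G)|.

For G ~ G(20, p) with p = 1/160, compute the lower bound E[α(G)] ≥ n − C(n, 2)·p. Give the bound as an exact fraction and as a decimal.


E[|E(G)|] = C(20, 2)·p = 190 · (1/160) = 19/16.
E[α(G)] ≥ n − E[|E(G)|] = 20 − 19/16 = 301/16.
Numerically: ≈ 18.8125.
(This is only a lower bound; the true E[α(G)] may be larger.)

E[α(G)] ≥ 301/16 ≈ 18.8125.


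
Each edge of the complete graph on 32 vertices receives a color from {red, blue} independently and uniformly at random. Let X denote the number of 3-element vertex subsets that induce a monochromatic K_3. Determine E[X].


Let X = Σ_S X_S over the C(32, 3) = 4960 subsets S of size 3, where X_S = 1 if the K_3 on S is monochromatic.
For a fixed S, the K_3 on S has C(3, 2) = 3 edges. P[all 3 edges red] = (1/2)^3, and likewise for blue, so P[monochromatic] = 2·(1/2)^3 = 2^{1 − 3} = 1/4.
By linearity of expectation: E[X] = C(32, 3) · 2^{1 − 3} = 4960 · 1/4 = 1240.
Numerically: E[X] ≈ 1240.0000.

E[X] = C(32,3)·2^(1−C(3,2)) = 1240 ≈ 1240.0000.


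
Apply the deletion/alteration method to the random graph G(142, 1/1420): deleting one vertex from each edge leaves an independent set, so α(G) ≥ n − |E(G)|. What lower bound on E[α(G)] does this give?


E[|E(G)|] = C(142, 2)·p = 10011 · (1/1420) = 141/20.
E[α(G)] ≥ n − E[|E(G)|] = 142 − 141/20 = 2699/20.
Numerically: ≈ 134.9500.
(This is only a lower bound; the true E[α(G)] may be larger.)

E[α(G)] ≥ 2699/20 ≈ 134.9500.


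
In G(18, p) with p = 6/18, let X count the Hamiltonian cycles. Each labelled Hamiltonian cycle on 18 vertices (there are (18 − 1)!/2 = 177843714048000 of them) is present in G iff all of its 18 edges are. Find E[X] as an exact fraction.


K_18 has (18 − 1)!/2 = 177843714048000 labelled Hamiltonian cycles.
For each such Hamiltonian cycle H, let X_H = 1 if all 18 edges of H are present in G. Then P[X_H = 1] = p^{18} = (1/3)^{18} = 1/387420489.
By linearity: E[X] = Σ_H E[X_H] = 177843714048000 · p^{18} = 177843714048000 · 1/387420489 = 243955712000/531441.
Numerically: E[X] ≈ 459046.

E[X] = 177843714048000 · (1/3)^{18} = 243955712000/531441 ≈ 459046.


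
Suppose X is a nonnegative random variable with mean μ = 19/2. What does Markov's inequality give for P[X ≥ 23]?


μ = E[X] = 19/2, a = 23.
Markov: P[X ≥ 23] ≤ μ/a = (19/2)/23 = 19/46.
Numerically: ≈ 0.413.
(Since a = 23 > μ = 9.500, the bound 19/46 is < 1 and informative.)

P[X ≥ 23] ≤ 19/46 ≈ 0.413.


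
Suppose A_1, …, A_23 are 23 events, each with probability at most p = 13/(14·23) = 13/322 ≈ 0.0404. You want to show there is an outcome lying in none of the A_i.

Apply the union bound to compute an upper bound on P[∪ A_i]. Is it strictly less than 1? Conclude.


Union bound: P[∪_{i=1}^{23} A_i] ≤ Σ_i P[A_i] ≤ 23·p = 23·(13/322) = 13/14.
Numerically: 13/14 ≈ 0.9286.
Is 13/14 < 1? YES.
Since P[∪ A_i] ≤ 13/14 < 1, the complement has P[∩ A_i^c] ≥ 1 − 13/14 = 1/14 > 0, so some outcome avoids every A_i.

23·p = 13/14 ≈ 0.9286; existence CERTIFIED by the union bound.


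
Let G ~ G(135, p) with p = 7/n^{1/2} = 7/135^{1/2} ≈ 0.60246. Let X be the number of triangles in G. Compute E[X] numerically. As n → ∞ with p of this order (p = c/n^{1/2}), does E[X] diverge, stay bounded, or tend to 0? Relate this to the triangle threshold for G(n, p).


Number of potential triangles: C(135, 3) = 400995.
Each occurs with probability p³ ≈ (0.60246)³ ≈ 2.1867215e-01.
By linearity: E[X] = C(135, 3)·p³ ≈ 400995 · 2.1867215e-01 ≈ 87686.43724.
Since α = 1/2 < 1, p = c/n^{1/2} ≫ 1/n is above the triangle threshold p ~ 1/n. Asymptotically E[X] ~ (c³/6)·n^{3(1−α)} = (7³/6)·n^{1.5} → ∞; triangles are abundant w.h.p.

E[X] ≈ 87686.43724; in regime p = Θ(1/n^{1/2}) E[X] diverges (above the triangle threshold p ~ 1/n).


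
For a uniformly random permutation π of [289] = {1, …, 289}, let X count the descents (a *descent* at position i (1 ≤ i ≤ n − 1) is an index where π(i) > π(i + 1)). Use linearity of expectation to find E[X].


Write X = Σ X_I over i = 1, …, 288, with X_I the indicator of one descent.
There are 288 indicators.
For each fixed i, the pair (π(i), π(i+1)) is a uniformly random ordered pair of distinct values from {1, …, 289}; by symmetry P[π(i) > π(i+1)] = 1/2.
By linearity: E[X] = 288 · (1/2) = (289 − 1) · (1/2) = 144 ≈ 144.0000.

E[X] = 144 = 144.0000.


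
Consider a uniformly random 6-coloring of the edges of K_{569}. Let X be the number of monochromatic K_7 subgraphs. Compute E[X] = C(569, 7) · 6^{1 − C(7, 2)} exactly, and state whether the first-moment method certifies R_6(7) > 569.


E[X] = C(569, 7) · 6^{1 − 21} = 3692032389858348 · 6^{−20} = 3692032389858348/3656158440062976.
As a reduced fraction: E[X] = 34185485091281/33853318889472 ≈ 1.010.
Is E[X] < 1? NO.
Since E[X] ≥ 1, the first-moment bound is inconclusive at n = 569; it does NOT by itself certify R_6(7) > 569.

E[X] = 34185485091281/33853318889472 ≈ 1.010; E[X] ≥ 1; first-moment method inconclusive here.


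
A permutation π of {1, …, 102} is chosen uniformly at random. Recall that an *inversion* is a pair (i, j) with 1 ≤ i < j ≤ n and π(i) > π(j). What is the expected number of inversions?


Write X = Σ X_I over the C(102, 2) = 5151 pairs i < j, with X_I the indicator of one inversion.
There are 5151 indicators.
For each fixed pair i < j, the values π(i) and π(j) are two distinct elements of {1, …, 102} in uniformly random order; by symmetry P[π(i) > π(j)] = 1/2.
By linearity: E[X] = 5151 · (1/2) = C(102, 2) · (1/2) = 5151/2 = 5151/2 ≈ 2575.500000.

E[X] = 5151/2 = 2575.500000.


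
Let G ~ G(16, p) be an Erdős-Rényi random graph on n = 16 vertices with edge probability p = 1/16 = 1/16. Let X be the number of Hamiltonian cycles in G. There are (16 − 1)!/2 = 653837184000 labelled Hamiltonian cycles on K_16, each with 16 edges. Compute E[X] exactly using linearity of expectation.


K_16 has (16 − 1)!/2 = 653837184000 labelled Hamiltonian cycles.
For each such Hamiltonian cycle H, let X_H = 1 if all 16 edges of H are present in G. Then P[X_H = 1] = p^{16} = (1/16)^{16} = 1/18446744073709551616.
By linearity of expectation: E[X] = Σ_H E[X_H] = 653837184000 · p^{16} = 653837184000 · 1/18446744073709551616 = 638512875/18014398509481984.
Numerically: E[X] ≈ 3.544e-08.

E[X] = 653837184000 · (1/16)^{16} = 638512875/18014398509481984 ≈ 3.544e-08.


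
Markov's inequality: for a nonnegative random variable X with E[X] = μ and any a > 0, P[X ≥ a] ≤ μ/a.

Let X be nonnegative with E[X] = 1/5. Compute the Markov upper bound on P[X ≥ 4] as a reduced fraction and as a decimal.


μ = E[X] = 1/5, a = 4.
Markov: P[X ≥ 4] ≤ μ/a = (1/5)/4 = 1/20.
Numerically: ≈ 0.050000.
(Since a = 4 > μ = 0.200000, the bound 1/20 is < 1 and informative.)

P[X ≥ 4] ≤ 1/20 ≈ 0.050000.


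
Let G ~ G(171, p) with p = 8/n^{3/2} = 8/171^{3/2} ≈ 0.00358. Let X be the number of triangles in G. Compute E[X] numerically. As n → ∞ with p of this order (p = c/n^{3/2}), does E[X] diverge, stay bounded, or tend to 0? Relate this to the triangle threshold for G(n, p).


Number of potential triangles: C(171, 3) = 818805.
Each occurs with probability p³ ≈ (0.00358)³ ≈ 4.57918e-08.
By linearity: E[X] = C(171, 3)·p³ ≈ 818805 · 4.57918e-08 ≈ 0.037.
Since α = 3/2 > 1, p = c/n^{3/2} = o(1/n) is below the triangle threshold p ~ 1/n. Asymptotically E[X] ~ (c³/6)·n^{3(1−α)} = (8³/6)·n^{-1.5} → 0, so by Markov's inequality G has no triangles w.h.p.

E[X] ≈ 0.037; in regime p = Θ(1/n^{3/2}) E[X] tends to 0 (below the triangle threshold p ~ 1/n).


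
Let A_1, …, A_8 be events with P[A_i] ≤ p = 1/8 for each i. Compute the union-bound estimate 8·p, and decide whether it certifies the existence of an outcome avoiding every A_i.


Union bound: P[∪_{i=1}^{8} A_i] ≤ Σ_i P[A_i] ≤ 8·p = 8·(1/8) = 1.
Numerically: 1 ≈ 1.0000.
Is 1 < 1? NO.
Since the bound 1 is ≥ 1, the union bound is uninformative here; it does NOT by itself certify existence.

8·p = 1 ≈ 1.0000; existence NOT certified by the union bound.


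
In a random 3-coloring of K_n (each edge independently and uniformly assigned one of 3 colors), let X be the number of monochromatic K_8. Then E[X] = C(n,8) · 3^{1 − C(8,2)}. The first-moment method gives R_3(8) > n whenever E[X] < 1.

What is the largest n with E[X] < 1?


We need C(n, 8) · 3^{1 − 28} < 1, i.e. C(n, 8) < 3^{28 − 1} = 7625597484987.
Check values of n near the boundary:
  n = 152: C(152, 8) = 5859727868575; 5859727868575 < 7625597484987? YES
  n = 153: C(153, 8) = 6183023199255; 6183023199255 < 7625597484987? YES
  n = 154: C(154, 8) = 6521818990995; 6521818990995 < 7625597484987? YES
  n = 155: C(155, 8) = 6876747915675; 6876747915675 < 7625597484987? YES
  n = 156: C(156, 8) = 7248464019225; 7248464019225 < 7625597484987? YES
  n = 157: C(157, 8) = 7637643295425; 7637643295425 < 7625597484987? NO
  n = 158: C(158, 8) = 8044984271181; 8044984271181 < 7625597484987? NO
  n = 159: C(159, 8) = 8471208603429; 8471208603429 < 7625597484987? NO
The largest n with C(n, 8) < 7625597484987 is n = 156 (where E[X] = 805384891025/847288609443 ≈ 0.9505437). Hence R_3(8) > 156, i.e. R_3(8) ≥ 157.

Largest n = 156; hence R_3(8) > 156.


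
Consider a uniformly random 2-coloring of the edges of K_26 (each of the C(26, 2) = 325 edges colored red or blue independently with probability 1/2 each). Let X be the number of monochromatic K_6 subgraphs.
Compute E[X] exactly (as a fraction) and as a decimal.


Let X = Σ_S X_S over the C(26, 6) = 230230 subsets S of size 6, where X_S = 1 if the K_6 on S is monochromatic.
For a fixed S, the K_6 on S has C(6, 2) = 15 edges. P[all 15 edges red] = (1/2)^15, and likewise for blue, so P[monochromatic] = 2·(1/2)^15 = 2^{1 − 15} = 1/16384.
By linearity: E[X] = C(26, 6) · 2^{1 − 15} = 230230 · 1/16384 = 115115/8192.
Numerically: E[X] ≈ 14.052.

E[X] = C(26,6)·2^(1−C(6,2)) = 115115/8192 ≈ 14.052.


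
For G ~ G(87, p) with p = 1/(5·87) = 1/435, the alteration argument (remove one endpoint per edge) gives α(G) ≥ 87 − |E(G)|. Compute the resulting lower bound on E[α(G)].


E[|E(G)|] = C(87, 2)·p = 3741 · (1/435) = 43/5.
E[α(G)] ≥ n − E[|E(G)|] = 87 − 43/5 = 392/5.
Numerically: ≈ 78.4000.
(This is only a lower bound; the true E[α(G)] may be larger.)

E[α(G)] ≥ 392/5 ≈ 78.4000.


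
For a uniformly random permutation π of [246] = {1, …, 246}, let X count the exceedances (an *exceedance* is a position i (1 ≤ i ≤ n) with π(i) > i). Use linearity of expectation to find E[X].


Write X = Σ_{i=1}^{246} X_i, where X_i = 1_{π(i) > i}.
For each fixed i, π(i) is uniform over {1, …, 246} (marginal of a uniform permutation), so P[π(i) > i] = (n − i)/n. Summing: Σ_{i=1}^{246} (n − i)/n = (0 + 1 + … + 245)/246 = 246(246 − 1)/(2·246) = (246 − 1)/2.
Hence E[X] = Σ_{i=1}^{246} (246 − i)/246 = 245/2 ≈ 122.50000.

E[X] = 245/2 = 122.50000.


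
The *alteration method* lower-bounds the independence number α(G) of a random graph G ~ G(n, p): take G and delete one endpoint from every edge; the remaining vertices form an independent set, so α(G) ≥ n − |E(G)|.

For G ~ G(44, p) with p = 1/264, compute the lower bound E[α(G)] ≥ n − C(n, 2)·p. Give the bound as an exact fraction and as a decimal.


E[|E(G)|] = C(44, 2)·p = 946 · (1/264) = 43/12.
E[α(G)] ≥ n − E[|E(G)|] = 44 − 43/12 = 485/12.
Numerically: ≈ 40.417.
(This is only a lower bound; the true E[α(G)] may be larger.)

E[α(G)] ≥ 485/12 ≈ 40.417.


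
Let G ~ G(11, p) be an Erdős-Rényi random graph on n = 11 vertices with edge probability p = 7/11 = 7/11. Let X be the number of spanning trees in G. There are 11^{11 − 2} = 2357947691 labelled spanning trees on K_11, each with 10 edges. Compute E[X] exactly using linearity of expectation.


K_11 has 11^{11 − 2} = 2357947691 labelled spanning trees.
For each such spanning tree H, let X_H = 1 if all 10 edges of H are present in G. Then P[X_H = 1] = p^{10} = (7/11)^{10} = 282475249/25937424601.
By linearity of expectation: E[X] = Σ_H E[X_H] = 2357947691 · p^{10} = 2357947691 · 282475249/25937424601 = 282475249/11.
Numerically: E[X] ≈ 2.568e+07.

E[X] = 2357947691 · (7/11)^{10} = 282475249/11 ≈ 2.568e+07.


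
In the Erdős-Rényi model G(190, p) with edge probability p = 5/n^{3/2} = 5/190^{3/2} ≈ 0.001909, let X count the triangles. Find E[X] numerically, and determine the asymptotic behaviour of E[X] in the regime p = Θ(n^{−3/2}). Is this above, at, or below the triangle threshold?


Number of potential triangles: C(190, 3) = 1125180.
Each occurs with probability p³ ≈ (0.001909)³ ≈ 6.958551e-09.
By linearity: E[X] = C(190, 3)·p³ ≈ 1125180 · 6.958551e-09 ≈ 0.0078.
Since α = 3/2 > 1, p = c/n^{3/2} = o(1/n) is below the triangle threshold p ~ 1/n. Asymptotically E[X] ~ (c³/6)·n^{3(1−α)} = (5³/6)·n^{-1.5} → 0, so by Markov's inequality G has no triangles w.h.p.

E[X] ≈ 0.0078; in regime p = Θ(1/n^{3/2}) E[X] tends to 0 (below the triangle threshold p ~ 1/n).


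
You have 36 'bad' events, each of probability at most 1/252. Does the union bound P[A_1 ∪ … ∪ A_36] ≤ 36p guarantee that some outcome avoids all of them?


Union bound: P[∪_{i=1}^{36} A_i] ≤ Σ_i P[A_i] ≤ 36·p = 36·(1/252) = 1/7.
Numerically: 1/7 ≈ 0.1428571.
Is 1/7 < 1? YES.
Since P[∪ A_i] ≤ 1/7 < 1, the complement has P[∩ A_i^c] ≥ 1 − 1/7 = 6/7 > 0, so some outcome avoids every A_i.

36·p = 1/7 ≈ 0.1428571; existence CERTIFIED by the union bound.


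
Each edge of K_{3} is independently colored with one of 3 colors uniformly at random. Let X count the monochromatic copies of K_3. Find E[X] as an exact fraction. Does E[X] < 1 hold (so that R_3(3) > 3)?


E[X] = C(3, 3) · 3^{1 − 3} = 1 · 3^{−2} = 1/9.
As a reduced fraction: E[X] = 1/9 ≈ 0.111.
Is E[X] < 1? YES.
Since E[X] < 1, there exists a 3-coloring of K_{3} with no monochromatic K_3; hence R_3(3) > 3.

E[X] = 1/9 ≈ 0.111; E[X] < 1, so R_3(3) > 3.


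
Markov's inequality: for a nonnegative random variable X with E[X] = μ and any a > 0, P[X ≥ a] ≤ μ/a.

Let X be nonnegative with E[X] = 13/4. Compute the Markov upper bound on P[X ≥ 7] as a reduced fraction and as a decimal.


μ = E[X] = 13/4, a = 7.
Markov: P[X ≥ 7] ≤ μ/a = (13/4)/7 = 13/28.
Numerically: ≈ 0.46429.
(Since a = 7 > μ = 3.25000, the bound 13/28 is < 1 and informative.)

P[X ≥ 7] ≤ 13/28 ≈ 0.46429.


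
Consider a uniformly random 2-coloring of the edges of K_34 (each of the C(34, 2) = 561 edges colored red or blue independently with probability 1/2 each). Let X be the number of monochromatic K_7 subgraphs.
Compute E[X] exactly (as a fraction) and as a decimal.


Let X = Σ_S X_S over the C(34, 7) = 5379616 subsets S of size 7, where X_S = 1 if the K_7 on S is monochromatic.
For a fixed S, the K_7 on S has C(7, 2) = 21 edges. P[all 21 edges red] = (1/2)^21, and likewise for blue, so P[monochromatic] = 2·(1/2)^21 = 2^{1 − 21} = 1/1048576.
Summing: E[X] = C(34, 7) · 2^{1 − 21} = 5379616 · 1/1048576 = 168113/32768.
Numerically: E[X] ≈ 5.13040.

E[X] = C(34,7)·2^(1−C(7,2)) = 168113/32768 ≈ 5.13040.


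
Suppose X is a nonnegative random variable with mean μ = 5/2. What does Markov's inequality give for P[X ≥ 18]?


μ = E[X] = 5/2, a = 18.
Markov: P[X ≥ 18] ≤ μ/a = (5/2)/18 = 5/36.
Numerically: ≈ 0.138889.
(Since a = 18 > μ = 2.500000, the bound 5/36 is < 1 and informative.)

P[X ≥ 18] ≤ 5/36 ≈ 0.138889.


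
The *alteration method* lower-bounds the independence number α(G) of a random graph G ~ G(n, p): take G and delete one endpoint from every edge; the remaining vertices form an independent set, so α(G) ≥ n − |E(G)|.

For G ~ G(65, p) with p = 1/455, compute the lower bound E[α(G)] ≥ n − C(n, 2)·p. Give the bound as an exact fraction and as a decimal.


E[|E(G)|] = C(65, 2)·p = 2080 · (1/455) = 32/7.
E[α(G)] ≥ n − E[|E(G)|] = 65 − 32/7 = 423/7.
Numerically: ≈ 60.4286.
(This is only a lower bound; the true E[α(G)] may be larger.)

E[α(G)] ≥ 423/7 ≈ 60.4286.


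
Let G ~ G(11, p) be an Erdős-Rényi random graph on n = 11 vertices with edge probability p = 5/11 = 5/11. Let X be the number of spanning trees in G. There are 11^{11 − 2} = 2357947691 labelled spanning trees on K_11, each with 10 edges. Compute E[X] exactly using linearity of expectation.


K_11 has 11^{11 − 2} = 2357947691 labelled spanning trees.
For each such spanning tree H, let X_H = 1 if all 10 edges of H are present in G. Then P[X_H = 1] = p^{10} = (5/11)^{10} = 9765625/25937424601.
By linearity of expectation: E[X] = Σ_H E[X_H] = 2357947691 · p^{10} = 2357947691 · 9765625/25937424601 = 9765625/11.
Numerically: E[X] ≈ 8.8778e+05.

E[X] = 2357947691 · (5/11)^{10} = 9765625/11 ≈ 8.8778e+05.


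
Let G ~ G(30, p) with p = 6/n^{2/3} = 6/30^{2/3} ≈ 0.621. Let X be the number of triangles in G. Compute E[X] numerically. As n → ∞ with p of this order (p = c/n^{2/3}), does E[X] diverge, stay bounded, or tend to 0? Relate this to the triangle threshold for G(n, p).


Number of potential triangles: C(30, 3) = 4060.
Each occurs with probability p³ ≈ (0.621)³ ≈ 2.40000e-01.
By linearity: E[X] = C(30, 3)·p³ ≈ 4060 · 2.40000e-01 ≈ 974.400.
Since α = 2/3 < 1, p = c/n^{2/3} ≫ 1/n is above the triangle threshold p ~ 1/n. Asymptotically E[X] ~ (c³/6)·n^{3(1−α)} = (6³/6)·n^{1} → ∞; triangles are abundant w.h.p.

E[X] ≈ 974.400; in regime p = Θ(1/n^{2/3}) E[X] diverges (above the triangle threshold p ~ 1/n).


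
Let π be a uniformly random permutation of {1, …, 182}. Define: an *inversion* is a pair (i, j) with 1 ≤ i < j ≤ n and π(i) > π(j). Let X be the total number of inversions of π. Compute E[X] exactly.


Write X = Σ X_I over the C(182, 2) = 16471 pairs i < j, with X_I the indicator of one inversion.
There are 16471 indicators.
For each fixed pair i < j, the values π(i) and π(j) are two distinct elements of {1, …, 182} in uniformly random order; by symmetry P[π(i) > π(j)] = 1/2.
By linearity: E[X] = 16471 · (1/2) = C(182, 2) · (1/2) = 16471/2 = 16471/2 ≈ 8235.500000.

E[X] = 16471/2 = 8235.500000.


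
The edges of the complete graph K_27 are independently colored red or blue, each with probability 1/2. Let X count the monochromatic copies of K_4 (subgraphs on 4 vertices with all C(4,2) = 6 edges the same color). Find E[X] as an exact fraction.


Let X = Σ_S X_S over the C(27, 4) = 17550 subsets S of size 4, where X_S = 1 if the K_4 on S is monochromatic.
For a fixed S, the K_4 on S has C(4, 2) = 6 edges. P[all 6 edges red] = (1/2)^6, and likewise for blue, so P[monochromatic] = 2·(1/2)^6 = 2^{1 − 6} = 1/32.
By linearity of expectation: E[X] = C(27, 4) · 2^{1 − 6} = 17550 · 1/32 = 8775/16.
Numerically: E[X] ≈ 548.4375.

E[X] = C(27,4)·2^(1−C(4,2)) = 8775/16 ≈ 548.4375.


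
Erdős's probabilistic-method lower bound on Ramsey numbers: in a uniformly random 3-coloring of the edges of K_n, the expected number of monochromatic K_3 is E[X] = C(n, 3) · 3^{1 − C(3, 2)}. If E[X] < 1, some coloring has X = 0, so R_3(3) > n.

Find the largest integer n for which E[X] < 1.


We need C(n, 3) · 3^{1 − 3} < 1, i.e. C(n, 3) < 3^{3 − 1} = 9.
Check values of n near the boundary:
  n = 3: C(3, 3) = 1; 1 < 9? YES
  n = 4: C(4, 3) = 4; 4 < 9? YES
  n = 5: C(5, 3) = 10; 10 < 9? NO
The largest n with C(n, 3) < 9 is n = 4 (where E[X] = 4/9 ≈ 0.4444). Hence R_3(3) > 4, i.e. R_3(3) ≥ 5.

Largest n = 4; hence R_3(3) > 4.


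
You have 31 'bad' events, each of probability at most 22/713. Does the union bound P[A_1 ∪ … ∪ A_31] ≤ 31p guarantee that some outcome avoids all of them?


Union bound: P[∪_{i=1}^{31} A_i] ≤ Σ_i P[A_i] ≤ 31·p = 31·(22/713) = 22/23.
Numerically: 22/23 ≈ 0.957.
Is 22/23 < 1? YES.
Since P[∪ A_i] ≤ 22/23 < 1, the complement has P[∩ A_i^c] ≥ 1 − 22/23 = 1/23 > 0, so some outcome avoids every A_i.

31·p = 22/23 ≈ 0.957; existence CERTIFIED by the union bound.


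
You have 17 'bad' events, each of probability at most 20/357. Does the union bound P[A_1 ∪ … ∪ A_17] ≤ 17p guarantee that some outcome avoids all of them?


Union bound: P[∪_{i=1}^{17} A_i] ≤ Σ_i P[A_i] ≤ 17·p = 17·(20/357) = 20/21.
Numerically: 20/21 ≈ 0.9523810.
Is 20/21 < 1? YES.
Since P[∪ A_i] ≤ 20/21 < 1, the complement has P[∩ A_i^c] ≥ 1 − 20/21 = 1/21 > 0, so some outcome avoids every A_i.

17·p = 20/21 ≈ 0.9523810; existence CERTIFIED by the union bound.


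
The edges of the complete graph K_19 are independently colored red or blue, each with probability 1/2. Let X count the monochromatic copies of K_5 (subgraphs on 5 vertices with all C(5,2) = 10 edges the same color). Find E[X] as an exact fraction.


Let X = Σ_S X_S over the C(19, 5) = 11628 subsets S of size 5, where X_S = 1 if the K_5 on S is monochromatic.
For a fixed S, the K_5 on S has C(5, 2) = 10 edges. P[all 10 edges red] = (1/2)^10, and likewise for blue, so P[monochromatic] = 2·(1/2)^10 = 2^{1 − 10} = 1/512.
Summing: E[X] = C(19, 5) · 2^{1 − 10} = 11628 · 1/512 = 2907/128.
Numerically: E[X] ≈ 22.711.

E[X] = C(19,5)·2^(1−C(5,2)) = 2907/128 ≈ 22.711.


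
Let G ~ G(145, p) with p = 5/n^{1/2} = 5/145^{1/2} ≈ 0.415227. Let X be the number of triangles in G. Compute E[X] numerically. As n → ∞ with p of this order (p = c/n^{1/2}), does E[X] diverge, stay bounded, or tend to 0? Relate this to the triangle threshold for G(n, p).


Number of potential triangles: C(145, 3) = 497640.
Each occurs with probability p³ ≈ (0.415227)³ ≈ 7.15909309e-02.
By linearity: E[X] = C(145, 3)·p³ ≈ 497640 · 7.15909309e-02 ≈ 35626.510857.
Since α = 1/2 < 1, p = c/n^{1/2} ≫ 1/n is above the triangle threshold p ~ 1/n. Asymptotically E[X] ~ (c³/6)·n^{3(1−α)} = (5³/6)·n^{1.5} → ∞; triangles are abundant w.h.p.

E[X] ≈ 35626.510857; in regime p = Θ(1/n^{1/2}) E[X] diverges (above the triangle threshold p ~ 1/n).


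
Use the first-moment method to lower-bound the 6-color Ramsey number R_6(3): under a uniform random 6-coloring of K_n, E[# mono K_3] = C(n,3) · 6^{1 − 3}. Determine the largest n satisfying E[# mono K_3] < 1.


We need C(n, 3) · 6^{1 − 3} < 1, i.e. C(n, 3) < 6^{3 − 1} = 36.
Check values of n near the boundary:
  n = 4: C(4, 3) = 4; 4 < 36? YES
  n = 5: C(5, 3) = 10; 10 < 36? YES
  n = 6: C(6, 3) = 20; 20 < 36? YES
  n = 7: C(7, 3) = 35; 35 < 36? YES
  n = 8: C(8, 3) = 56; 56 < 36? NO
  n = 9: C(9, 3) = 84; 84 < 36? NO
  n = 10: C(10, 3) = 120; 120 < 36? NO
The largest n with C(n, 3) < 36 is n = 7 (where E[X] = 35/36 ≈ 0.97222). Hence R_6(3) > 7, i.e. R_6(3) ≥ 8.

Largest n = 7; hence R_6(3) > 7.
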